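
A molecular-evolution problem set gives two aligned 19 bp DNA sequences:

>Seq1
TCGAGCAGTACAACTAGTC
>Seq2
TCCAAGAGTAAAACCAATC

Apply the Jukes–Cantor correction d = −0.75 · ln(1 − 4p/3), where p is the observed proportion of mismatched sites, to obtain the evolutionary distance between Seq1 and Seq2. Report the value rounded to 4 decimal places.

0.4099

Differing sites — 3:G/C; 5:G/A; 6:C/G; 11:C/A; 15:T/C; 17:G/A.
p = 6/19 = 0.315789.
d = −0.75 · ln(1 − (4/3)·0.315789) = −0.75 · ln(0.578948) = −0.75 · (-0.546543) = 0.4099.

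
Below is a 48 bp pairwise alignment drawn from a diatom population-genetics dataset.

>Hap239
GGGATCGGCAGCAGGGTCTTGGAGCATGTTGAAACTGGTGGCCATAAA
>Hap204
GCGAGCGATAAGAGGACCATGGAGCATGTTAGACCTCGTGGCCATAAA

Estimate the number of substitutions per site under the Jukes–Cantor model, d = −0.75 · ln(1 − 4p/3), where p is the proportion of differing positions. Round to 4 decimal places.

Differing sites — 2:G/C; 5:T/G; 8:G/A; 9:C/T; 11:G/A; 12:C/G; 16:G/A; 17:T/C; 19:T/A; 31:G/A; 32:A/G; 34:A/C; 37:G/C.
p = 13/48 = 0.270833.
d = −0.75 · ln(1 − (4/3)·0.270833) = −0.75 · ln(0.638889) = −0.75 · (-0.448025) = 0.3360.

0.3360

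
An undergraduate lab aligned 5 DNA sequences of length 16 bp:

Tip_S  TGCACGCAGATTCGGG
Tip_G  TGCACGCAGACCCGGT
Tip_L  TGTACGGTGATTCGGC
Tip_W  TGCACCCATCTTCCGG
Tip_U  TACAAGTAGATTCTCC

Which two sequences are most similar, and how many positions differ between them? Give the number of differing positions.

Pairwise Hamming distances:
  Tip_S vs Tip_G: 3
  Tip_S vs Tip_L: 4
  Tip_S vs Tip_W: 4
  Tip_S vs Tip_U: 6
  Tip_G vs Tip_L: 6
  Tip_G vs Tip_W: 7
  Tip_G vs Tip_U: 8
  Tip_L vs Tip_W: 8
  Tip_L vs Tip_U: 7
  Tip_W vs Tip_U: 9
The smallest is 3, between Tip_S and Tip_G.

3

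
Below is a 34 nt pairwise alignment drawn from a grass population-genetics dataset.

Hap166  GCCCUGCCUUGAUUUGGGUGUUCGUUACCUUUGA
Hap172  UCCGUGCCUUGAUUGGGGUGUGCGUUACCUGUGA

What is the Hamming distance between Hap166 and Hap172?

The sequences differ at positions 1 (G/U), 4 (C/G), 15 (U/G), 22 (U/G), 31 (U/G).
That gives 5 mismatches out of 34 aligned sites, so the Hamming distance is 5.

5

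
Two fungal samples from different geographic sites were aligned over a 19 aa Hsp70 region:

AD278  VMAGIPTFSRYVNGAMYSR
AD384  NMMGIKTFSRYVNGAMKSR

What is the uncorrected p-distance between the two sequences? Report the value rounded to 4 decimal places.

0.2105

The sequences differ at positions 1 (V/N), 3 (A/M), 6 (P/K), 17 (Y/K).
There are 4 differences over 19 sites, so p = 4/19 = 0.2105.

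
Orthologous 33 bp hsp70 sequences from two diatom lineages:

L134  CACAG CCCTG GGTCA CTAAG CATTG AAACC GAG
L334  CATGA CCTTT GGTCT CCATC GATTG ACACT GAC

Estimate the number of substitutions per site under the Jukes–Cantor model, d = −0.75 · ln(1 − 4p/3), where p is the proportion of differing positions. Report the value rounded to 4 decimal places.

0.5587

Mismatches occur at site 3 (C↔T), site 4 (A↔G), site 5 (G↔A), site 8 (C↔T), site 10 (G↔T), site 15 (A↔T), site 17 (T↔C), site 19 (A↔T), site 20 (G↔C), site 21 (C↔G), site 27 (A↔C), site 30 (C↔T), site 33 (G↔C).
p = 13/33 = 0.393939.
d = −0.75 · ln(1 − (4/3)·0.393939) = −0.75 · ln(0.474748) = −0.75 · (-0.744971) = 0.5587.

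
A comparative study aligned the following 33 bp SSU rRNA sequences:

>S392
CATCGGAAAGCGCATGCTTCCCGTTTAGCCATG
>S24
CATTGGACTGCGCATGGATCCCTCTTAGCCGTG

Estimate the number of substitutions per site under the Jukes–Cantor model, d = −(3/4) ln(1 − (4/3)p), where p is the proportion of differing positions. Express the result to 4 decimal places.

The sequences differ at positions 4 (C/T), 8 (A/C), 9 (A/T), 17 (C/G), 18 (T/A), 23 (G/T), 24 (T/C), 31 (A/G).
p = 8/33 = 0.242424.
d = −0.75 · ln(1 − (4/3)·0.242424) = −0.75 · ln(0.676768) = −0.75 · (-0.390427) = 0.2928.

0.2928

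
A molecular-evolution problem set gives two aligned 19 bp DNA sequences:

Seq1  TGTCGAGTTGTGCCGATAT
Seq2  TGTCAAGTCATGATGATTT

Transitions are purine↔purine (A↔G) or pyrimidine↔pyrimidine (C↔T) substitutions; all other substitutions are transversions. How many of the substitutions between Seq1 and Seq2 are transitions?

4

Mismatches occur at site 5 (G→A, transition), site 9 (T→C, transition), site 10 (G→A, transition), site 13 (C→A, transversion), site 14 (C→T, transition), site 18 (A→T, transversion).
Of the 6 differences, 4 transitions and 2 transversions, so the answer is 4.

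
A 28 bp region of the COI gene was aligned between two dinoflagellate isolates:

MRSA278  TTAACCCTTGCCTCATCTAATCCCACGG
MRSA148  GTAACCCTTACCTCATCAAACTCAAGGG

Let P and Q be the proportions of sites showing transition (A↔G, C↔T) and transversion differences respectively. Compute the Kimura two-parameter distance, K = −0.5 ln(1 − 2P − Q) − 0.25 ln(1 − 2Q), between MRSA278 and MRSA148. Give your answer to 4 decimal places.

The sequences differ at positions 1 (T/G, transversion), 10 (G/A, transition), 18 (T/A, transversion), 21 (T/C, transition), 22 (C/T, transition), 24 (C/A, transversion), 26 (C/G, transversion).
Of the 7 differences, 3 transitions and 4 transversions over 28 sites: P = 3/28 = 0.107143, Q = 4/28 = 0.142857.
d = −0.5·ln(0.642857) − 0.25·ln(0.714286) = −0.5·(-0.441833) − 0.25·(-0.336472) = 0.3050.

0.3050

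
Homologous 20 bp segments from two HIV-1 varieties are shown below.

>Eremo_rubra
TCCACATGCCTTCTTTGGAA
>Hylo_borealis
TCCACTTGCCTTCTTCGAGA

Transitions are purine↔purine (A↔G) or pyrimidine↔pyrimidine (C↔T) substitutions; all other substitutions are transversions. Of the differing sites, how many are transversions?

1

The sequences differ at positions 6 (A/T, transversion), 16 (T/C, transition), 18 (G/A, transition), 19 (A/G, transition).
Of the 4 differences, 3 transitions and 1 transversion, so the answer is 1.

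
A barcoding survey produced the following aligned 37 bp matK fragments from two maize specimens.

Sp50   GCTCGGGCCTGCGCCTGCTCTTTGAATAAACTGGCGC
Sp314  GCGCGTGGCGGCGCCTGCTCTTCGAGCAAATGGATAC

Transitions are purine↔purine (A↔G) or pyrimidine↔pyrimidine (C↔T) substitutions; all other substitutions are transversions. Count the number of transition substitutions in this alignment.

Differing sites — 3:T/G (Tv); 6:G/T (Tv); 8:C/G (Tv); 10:T/G (Tv); 23:T/C (Ti); 26:A/G (Ti); 27:T/C (Ti); 31:C/T (Ti); 32:T/G (Tv); 34:G/A (Ti); 35:C/T (Ti); 36:G/A (Ti).
Of the 12 differences, 7 transitions and 5 transversions, so the answer is 7.

7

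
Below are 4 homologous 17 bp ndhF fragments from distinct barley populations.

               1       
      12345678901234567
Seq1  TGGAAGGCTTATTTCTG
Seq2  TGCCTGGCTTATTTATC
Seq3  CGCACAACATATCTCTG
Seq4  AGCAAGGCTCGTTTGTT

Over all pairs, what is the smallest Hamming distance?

5

Pairwise Hamming distances:
  Seq1 vs Seq2: 5
  Seq1 vs Seq3: 7
  Seq1 vs Seq4: 6
  Seq2 vs Seq3: 9
  Seq2 vs Seq4: 7
  Seq3 vs Seq4: 10
The smallest is 5, between Seq1 and Seq2.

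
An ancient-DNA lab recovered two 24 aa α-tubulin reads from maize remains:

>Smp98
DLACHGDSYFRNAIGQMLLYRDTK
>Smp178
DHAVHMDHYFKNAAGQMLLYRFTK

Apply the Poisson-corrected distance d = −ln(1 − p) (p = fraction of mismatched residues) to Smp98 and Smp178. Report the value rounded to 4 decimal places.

Differing sites — 2:L/H; 4:C/V; 6:G/M; 8:S/H; 11:R/K; 14:I/A; 22:D/F.
p = 7/24 = 0.291667.
d = −ln(1 − 0.291667) = −ln(0.708333) = 0.3448.

0.3448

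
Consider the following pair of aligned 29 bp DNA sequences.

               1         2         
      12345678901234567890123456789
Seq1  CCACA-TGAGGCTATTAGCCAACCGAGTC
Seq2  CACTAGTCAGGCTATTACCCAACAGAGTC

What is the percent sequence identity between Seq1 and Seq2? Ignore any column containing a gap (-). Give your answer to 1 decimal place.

78.6%

Excluding the 1 gap column leaves 28 comparable sites.
The sequences differ at positions 2 (C/A), 3 (A/C), 4 (C/T), 8 (G/C), 18 (G/C), 24 (C/A).
22 of the 28 comparable sites match, so the percent identity is 22/28 × 100 = 78.6%.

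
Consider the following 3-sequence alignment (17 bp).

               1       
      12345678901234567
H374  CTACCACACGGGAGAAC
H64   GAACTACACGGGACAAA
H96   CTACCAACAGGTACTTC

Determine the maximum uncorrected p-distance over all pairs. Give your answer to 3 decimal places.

Pairwise Hamming distances:
  H374 vs H64: 5
  H374 vs H96: 7
  H64 vs H96: 10
The largest is 10 mismatches, between H64 and H96; p = 10/17 = 0.588.

0.588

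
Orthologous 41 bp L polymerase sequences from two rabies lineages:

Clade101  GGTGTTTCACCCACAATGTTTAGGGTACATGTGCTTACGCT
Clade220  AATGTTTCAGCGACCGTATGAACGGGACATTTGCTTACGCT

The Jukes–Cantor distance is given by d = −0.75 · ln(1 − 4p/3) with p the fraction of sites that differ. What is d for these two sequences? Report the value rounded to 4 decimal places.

0.3710

The sequences differ at positions 1 (G/A), 2 (G/A), 10 (C/G), 12 (C/G), 15 (A/C), 16 (A/G), 18 (G/A), 20 (T/G), 21 (T/A), 23 (G/C), 26 (T/G), 31 (G/T).
p = 12/41 = 0.292683.
d = −0.75 · ln(1 − (4/3)·0.292683) = −0.75 · ln(0.609756) = −0.75 · (-0.494696) = 0.3710.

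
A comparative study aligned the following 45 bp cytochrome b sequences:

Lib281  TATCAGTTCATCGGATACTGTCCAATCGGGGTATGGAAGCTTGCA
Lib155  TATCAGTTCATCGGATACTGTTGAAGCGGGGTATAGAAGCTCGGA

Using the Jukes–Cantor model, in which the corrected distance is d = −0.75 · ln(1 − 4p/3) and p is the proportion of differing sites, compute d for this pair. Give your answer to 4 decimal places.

0.1468

Differing sites — 22:C/T; 23:C/G; 26:T/G; 35:G/A; 42:T/C; 44:C/G.
p = 6/45 = 0.133333.
d = −0.75 · ln(1 − (4/3)·0.133333) = −0.75 · ln(0.822223) = −0.75 · (-0.195744) = 0.1468.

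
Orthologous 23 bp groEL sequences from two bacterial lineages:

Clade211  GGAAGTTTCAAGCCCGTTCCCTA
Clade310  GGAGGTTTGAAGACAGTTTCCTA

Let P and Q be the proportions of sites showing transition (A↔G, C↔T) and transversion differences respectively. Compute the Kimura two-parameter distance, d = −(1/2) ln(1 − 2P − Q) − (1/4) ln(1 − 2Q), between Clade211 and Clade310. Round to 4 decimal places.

Differing sites — 4:A/G (Ti); 9:C/G (Tv); 13:C/A (Tv); 15:C/A (Tv); 19:C/T (Ti).
Of the 5 differences, 2 transitions and 3 transversions over 23 sites: P = 2/23 = 0.086957, Q = 3/23 = 0.130435.
d = −0.5·ln(0.695651) − 0.25·ln(0.739130) = −0.5·(-0.362907) − 0.25·(-0.302281) = 0.2570.

0.2570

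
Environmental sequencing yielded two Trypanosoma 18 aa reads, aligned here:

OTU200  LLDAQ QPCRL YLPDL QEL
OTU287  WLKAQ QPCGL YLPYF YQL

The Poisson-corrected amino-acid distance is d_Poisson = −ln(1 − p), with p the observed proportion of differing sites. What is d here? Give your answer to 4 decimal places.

The sequences differ at positions 1 (L/W), 3 (D/K), 9 (R/G), 14 (D/Y), 15 (L/F), 16 (Q/Y), 17 (E/Q).
p = 7/18 = 0.388889.
d = −ln(1 − 0.388889) = −ln(0.611111) = 0.4925.

0.4925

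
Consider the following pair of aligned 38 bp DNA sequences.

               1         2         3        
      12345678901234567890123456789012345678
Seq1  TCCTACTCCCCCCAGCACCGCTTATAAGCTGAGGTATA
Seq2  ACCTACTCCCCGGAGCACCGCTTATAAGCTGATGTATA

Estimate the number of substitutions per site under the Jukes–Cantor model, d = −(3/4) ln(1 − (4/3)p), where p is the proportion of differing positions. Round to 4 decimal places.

The sequences differ at positions 1 (T/A), 12 (C/G), 13 (C/G), 33 (G/T).
p = 4/38 = 0.105263.
d = −0.75 · ln(1 − (4/3)·0.105263) = −0.75 · ln(0.859649) = −0.75 · (-0.151231) = 0.1134.

0.1134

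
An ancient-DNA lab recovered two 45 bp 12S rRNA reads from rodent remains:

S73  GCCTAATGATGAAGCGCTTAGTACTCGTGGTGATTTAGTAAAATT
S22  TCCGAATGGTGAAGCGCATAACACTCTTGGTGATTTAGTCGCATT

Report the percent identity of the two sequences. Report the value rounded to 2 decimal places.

77.78%

The sequences differ at positions 1 (G/T), 4 (T/G), 9 (A/G), 18 (T/A), 21 (G/A), 22 (T/C), 27 (G/T), 40 (A/C), 41 (A/G), 42 (A/C).
35 of the 45 sites match, so the percent identity is 35/45 × 100 = 77.78%.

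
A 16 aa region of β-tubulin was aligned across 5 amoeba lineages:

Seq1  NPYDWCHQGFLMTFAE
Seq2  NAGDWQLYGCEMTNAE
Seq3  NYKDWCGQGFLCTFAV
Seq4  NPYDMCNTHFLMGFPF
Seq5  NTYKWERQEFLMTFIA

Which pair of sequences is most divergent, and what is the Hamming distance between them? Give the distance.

Pairwise Hamming distances:
  Seq1 vs Seq2: 8
  Seq1 vs Seq3: 5
  Seq1 vs Seq4: 7
  Seq1 vs Seq5: 7
  Seq2 vs Seq3: 10
  Seq2 vs Seq4: 13
  Seq2 vs Seq5: 12
  Seq3 vs Seq4: 10
  Seq3 vs Seq5: 9
  Seq4 vs Seq5: 10
The largest is 13, between Seq2 and Seq4.

13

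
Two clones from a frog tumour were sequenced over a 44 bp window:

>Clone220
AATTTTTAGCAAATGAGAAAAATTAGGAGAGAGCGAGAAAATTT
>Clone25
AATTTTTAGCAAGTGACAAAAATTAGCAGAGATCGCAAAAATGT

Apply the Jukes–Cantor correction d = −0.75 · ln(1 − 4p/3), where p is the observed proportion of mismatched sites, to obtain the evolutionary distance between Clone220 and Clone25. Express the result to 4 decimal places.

The sequences differ at positions 13 (A/G), 17 (G/C), 27 (G/C), 33 (G/T), 36 (A/C), 37 (G/A), 43 (T/G).
p = 7/44 = 0.159091.
d = −0.75 · ln(1 − (4/3)·0.159091) = −0.75 · ln(0.787879) = −0.75 · (-0.238411) = 0.1788.

0.1788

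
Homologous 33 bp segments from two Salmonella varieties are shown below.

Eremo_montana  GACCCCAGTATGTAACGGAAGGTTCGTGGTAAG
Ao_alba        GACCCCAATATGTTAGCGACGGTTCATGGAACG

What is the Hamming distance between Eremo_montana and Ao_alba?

The sequences differ at positions 8 (G/A), 14 (A/T), 16 (C/G), 17 (G/C), 20 (A/C), 26 (G/A), 30 (T/A), 32 (A/C).
That gives 8 mismatches out of 33 aligned sites, so the Hamming distance is 8.

8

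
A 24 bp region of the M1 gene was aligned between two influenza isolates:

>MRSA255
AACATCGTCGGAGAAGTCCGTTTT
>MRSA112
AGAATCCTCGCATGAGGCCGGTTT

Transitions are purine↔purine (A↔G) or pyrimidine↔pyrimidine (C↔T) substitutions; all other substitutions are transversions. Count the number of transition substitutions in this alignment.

2

Mismatches occur at site 2 (A↔G, transition), site 3 (C↔A, transversion), site 7 (G↔C, transversion), site 11 (G↔C, transversion), site 13 (G↔T, transversion), site 14 (A↔G, transition), site 17 (T↔G, transversion), site 21 (T↔G, transversion).
Of the 8 differences, 2 transitions and 6 transversions, so the answer is 2.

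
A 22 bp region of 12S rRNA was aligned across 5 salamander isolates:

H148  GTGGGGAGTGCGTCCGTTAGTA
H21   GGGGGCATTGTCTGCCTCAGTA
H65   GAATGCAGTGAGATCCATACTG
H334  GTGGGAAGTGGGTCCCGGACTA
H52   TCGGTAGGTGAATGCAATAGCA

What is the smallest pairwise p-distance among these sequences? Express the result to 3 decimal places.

Pairwise Hamming distances:
  H148 vs H21: 8
  H148 vs H65: 11
  H148 vs H334: 6
  H148 vs H52: 11
  H21 vs H65: 12
  H21 vs H334: 9
  H21 vs H52: 12
  H65 vs H334: 10
  H65 vs H52: 14
  H334 vs H52: 12
The smallest is 6 mismatches, between H148 and H334; p = 6/22 = 0.273.

0.273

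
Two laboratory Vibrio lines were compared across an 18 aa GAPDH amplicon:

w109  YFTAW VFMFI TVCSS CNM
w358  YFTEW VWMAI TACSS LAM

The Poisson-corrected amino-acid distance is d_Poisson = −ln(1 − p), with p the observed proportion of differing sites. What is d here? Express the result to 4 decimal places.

The sequences differ at positions 4 (A/E), 7 (F/W), 9 (F/A), 12 (V/A), 16 (C/L), 17 (N/A).
p = 6/18 = 0.333333.
d = −ln(1 − 0.333333) = −ln(0.666667) = 0.4055.

0.4055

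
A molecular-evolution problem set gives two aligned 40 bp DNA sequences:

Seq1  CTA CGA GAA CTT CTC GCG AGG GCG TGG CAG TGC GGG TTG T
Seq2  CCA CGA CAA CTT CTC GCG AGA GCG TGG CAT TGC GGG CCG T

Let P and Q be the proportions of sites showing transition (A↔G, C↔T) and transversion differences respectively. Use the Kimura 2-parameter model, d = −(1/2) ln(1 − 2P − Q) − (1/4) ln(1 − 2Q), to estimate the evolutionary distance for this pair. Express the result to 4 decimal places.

Differing sites — 2:T/C (Ti); 7:G/C (Tv); 21:G/A (Ti); 30:G/T (Tv); 37:T/C (Ti); 38:T/C (Ti).
Of the 6 differences, 4 transitions and 2 transversions over 40 sites: P = 4/40 = 0.100000, Q = 2/40 = 0.050000.
d = −0.5·ln(0.750000) − 0.25·ln(0.900000) = −0.5·(-0.287682) − 0.25·(-0.105361) = 0.1702.

0.1702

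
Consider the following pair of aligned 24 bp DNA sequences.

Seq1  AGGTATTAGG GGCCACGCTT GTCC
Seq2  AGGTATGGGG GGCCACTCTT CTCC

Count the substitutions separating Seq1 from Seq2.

Mismatches occur at site 7 (T↔G), site 8 (A↔G), site 17 (G↔T), site 21 (G↔C).
That gives 4 mismatches out of 24 aligned sites, so the Hamming distance is 4.

4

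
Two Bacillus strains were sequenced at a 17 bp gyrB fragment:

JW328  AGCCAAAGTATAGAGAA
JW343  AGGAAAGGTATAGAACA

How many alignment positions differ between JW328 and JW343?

5

The sequences differ at positions 3 (C/G), 4 (C/A), 7 (A/G), 15 (G/A), 16 (A/C).
That gives 5 mismatches out of 17 aligned sites, so the Hamming distance is 5.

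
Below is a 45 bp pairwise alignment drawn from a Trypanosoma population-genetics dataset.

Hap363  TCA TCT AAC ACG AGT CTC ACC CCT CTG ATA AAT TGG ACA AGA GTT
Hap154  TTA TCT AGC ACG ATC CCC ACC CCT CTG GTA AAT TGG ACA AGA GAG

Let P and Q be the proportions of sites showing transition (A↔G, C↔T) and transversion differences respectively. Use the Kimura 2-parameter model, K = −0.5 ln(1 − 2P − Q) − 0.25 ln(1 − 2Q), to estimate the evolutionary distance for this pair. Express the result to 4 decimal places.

Differing sites — 2:C/T (Ti); 8:A/G (Ti); 14:G/T (Tv); 15:T/C (Ti); 17:T/C (Ti); 28:A/G (Ti); 44:T/A (Tv); 45:T/G (Tv).
Of the 8 differences, 5 transitions and 3 transversions over 45 sites: P = 5/45 = 0.111111, Q = 3/45 = 0.066667.
d = −0.5·ln(0.711111) − 0.25·ln(0.866666) = −0.5·(-0.340927) − 0.25·(-0.143102) = 0.2062.

0.2062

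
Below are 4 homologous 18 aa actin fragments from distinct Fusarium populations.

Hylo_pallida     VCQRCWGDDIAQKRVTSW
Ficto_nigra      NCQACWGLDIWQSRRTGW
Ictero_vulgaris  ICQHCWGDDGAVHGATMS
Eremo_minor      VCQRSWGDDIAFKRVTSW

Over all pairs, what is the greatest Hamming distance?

Pairwise Hamming distances:
  Hylo_pallida vs Ficto_nigra: 7
  Hylo_pallida vs Ictero_vulgaris: 9
  Hylo_pallida vs Eremo_minor: 2
  Ficto_nigra vs Ictero_vulgaris: 11
  Ficto_nigra vs Eremo_minor: 9
  Ictero_vulgaris vs Eremo_minor: 10
The largest is 11, between Ficto_nigra and Ictero_vulgaris.

11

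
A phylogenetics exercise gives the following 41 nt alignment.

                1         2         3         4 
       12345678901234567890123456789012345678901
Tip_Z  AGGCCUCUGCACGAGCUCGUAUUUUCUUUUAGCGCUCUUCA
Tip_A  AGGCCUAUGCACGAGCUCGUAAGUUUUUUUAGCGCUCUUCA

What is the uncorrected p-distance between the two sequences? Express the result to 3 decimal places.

0.098

The sequences differ at positions 7 (C/A), 22 (U/A), 23 (U/G), 26 (C/U).
There are 4 differences over 41 sites, so p = 4/41 = 0.098.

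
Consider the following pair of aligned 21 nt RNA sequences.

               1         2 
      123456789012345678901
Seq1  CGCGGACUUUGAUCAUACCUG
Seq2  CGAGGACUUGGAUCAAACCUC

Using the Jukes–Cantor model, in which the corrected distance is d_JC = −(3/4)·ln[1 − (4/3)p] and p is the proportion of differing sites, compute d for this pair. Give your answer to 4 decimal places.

0.2197

Differing sites — 3:C/A; 10:U/G; 16:U/A; 21:G/C.
p = 4/21 = 0.190476.
d = −0.75 · ln(1 − (4/3)·0.190476) = −0.75 · ln(0.746032) = −0.75 · (-0.292987) = 0.2197.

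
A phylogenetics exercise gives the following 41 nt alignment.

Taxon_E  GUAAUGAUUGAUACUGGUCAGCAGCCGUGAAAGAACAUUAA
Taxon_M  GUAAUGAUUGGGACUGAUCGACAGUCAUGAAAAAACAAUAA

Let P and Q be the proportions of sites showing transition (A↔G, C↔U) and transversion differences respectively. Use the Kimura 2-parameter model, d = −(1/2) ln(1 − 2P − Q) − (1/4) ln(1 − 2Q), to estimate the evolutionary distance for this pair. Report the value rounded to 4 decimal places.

0.2730

Mismatches occur at site 11 (A↔G, transition), site 12 (U↔G, transversion), site 17 (G↔A, transition), site 20 (A↔G, transition), site 21 (G↔A, transition), site 25 (C↔U, transition), site 27 (G↔A, transition), site 33 (G↔A, transition), site 38 (U↔A, transversion).
Of the 9 differences, 7 transitions and 2 transversions over 41 sites: P = 7/41 = 0.170732, Q = 2/41 = 0.048780.
d = −0.5·ln(0.609756) − 0.25·ln(0.902440) = −0.5·(-0.494696) − 0.25·(-0.102653) = 0.2730.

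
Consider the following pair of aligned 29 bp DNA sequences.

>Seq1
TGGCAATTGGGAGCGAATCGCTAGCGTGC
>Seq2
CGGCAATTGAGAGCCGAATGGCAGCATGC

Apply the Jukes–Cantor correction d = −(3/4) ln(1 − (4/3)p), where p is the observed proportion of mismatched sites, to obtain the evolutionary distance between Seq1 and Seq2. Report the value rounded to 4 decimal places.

Mismatches occur at site 1 (T/C), site 10 (G/A), site 15 (G/C), site 16 (A/G), site 18 (T/A), site 19 (C/T), site 21 (C/G), site 22 (T/C), site 26 (G/A).
p = 9/29 = 0.310345.
d = −0.75 · ln(1 − (4/3)·0.310345) = −0.75 · ln(0.586207) = −0.75 · (-0.534082) = 0.4006.

0.4006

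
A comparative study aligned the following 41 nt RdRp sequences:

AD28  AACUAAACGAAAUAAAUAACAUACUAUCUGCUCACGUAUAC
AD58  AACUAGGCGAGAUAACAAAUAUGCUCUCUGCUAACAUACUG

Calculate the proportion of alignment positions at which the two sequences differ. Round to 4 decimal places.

0.3171

The sequences differ at positions 6 (A/G), 7 (A/G), 11 (A/G), 16 (A/C), 17 (U/A), 20 (C/U), 23 (A/G), 26 (A/C), 33 (C/A), 36 (G/A), 39 (U/C), 40 (A/U), 41 (C/G).
There are 13 differences over 41 sites, so p = 13/41 = 0.3171.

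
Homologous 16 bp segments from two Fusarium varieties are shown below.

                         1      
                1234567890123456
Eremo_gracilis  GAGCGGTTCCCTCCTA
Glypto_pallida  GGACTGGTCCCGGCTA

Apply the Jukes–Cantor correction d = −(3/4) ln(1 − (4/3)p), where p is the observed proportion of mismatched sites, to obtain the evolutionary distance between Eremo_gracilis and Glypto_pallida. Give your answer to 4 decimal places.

0.5199

Mismatches occur at site 2 (A↔G), site 3 (G↔A), site 5 (G↔T), site 7 (T↔G), site 12 (T↔G), site 13 (C↔G).
p = 6/16 = 0.375000.
d = −0.75 · ln(1 − (4/3)·0.375000) = −0.75 · ln(0.500000) = −0.75 · (-0.693147) = 0.5199.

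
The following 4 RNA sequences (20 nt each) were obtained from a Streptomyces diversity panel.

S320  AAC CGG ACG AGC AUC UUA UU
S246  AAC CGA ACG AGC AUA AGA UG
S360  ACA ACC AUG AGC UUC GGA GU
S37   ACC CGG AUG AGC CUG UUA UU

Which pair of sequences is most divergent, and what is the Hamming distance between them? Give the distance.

11

Pairwise Hamming distances:
  S320 vs S246: 5
  S320 vs S360: 10
  S320 vs S37: 4
  S246 vs S360: 11
  S246 vs S37: 8
  S360 vs S37: 9
The largest is 11, between S246 and S360.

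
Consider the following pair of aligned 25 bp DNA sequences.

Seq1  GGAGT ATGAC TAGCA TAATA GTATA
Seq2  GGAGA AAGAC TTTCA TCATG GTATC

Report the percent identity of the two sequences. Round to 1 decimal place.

The sequences differ at positions 5 (T/A), 7 (T/A), 12 (A/T), 13 (G/T), 17 (A/C), 20 (A/G), 25 (A/C).
18 of the 25 sites match, so the percent identity is 18/25 × 100 = 72.0%.

72.0%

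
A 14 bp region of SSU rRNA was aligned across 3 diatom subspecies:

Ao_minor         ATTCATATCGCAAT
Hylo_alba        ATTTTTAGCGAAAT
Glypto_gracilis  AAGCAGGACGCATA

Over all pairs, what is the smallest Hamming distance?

4

Pairwise Hamming distances:
  Ao_minor vs Hylo_alba: 4
  Ao_minor vs Glypto_gracilis: 7
  Hylo_alba vs Glypto_gracilis: 10
The smallest is 4, between Ao_minor and Hylo_alba.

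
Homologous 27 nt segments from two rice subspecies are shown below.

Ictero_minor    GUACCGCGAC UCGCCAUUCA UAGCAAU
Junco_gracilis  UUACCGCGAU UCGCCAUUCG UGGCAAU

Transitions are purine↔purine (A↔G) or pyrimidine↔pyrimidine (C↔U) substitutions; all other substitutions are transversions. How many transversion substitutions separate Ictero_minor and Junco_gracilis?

Differing sites — 1:G/U (Tv); 10:C/U (Ti); 20:A/G (Ti); 22:A/G (Ti).
Of the 4 differences, 3 transitions and 1 transversion, so the answer is 1.

1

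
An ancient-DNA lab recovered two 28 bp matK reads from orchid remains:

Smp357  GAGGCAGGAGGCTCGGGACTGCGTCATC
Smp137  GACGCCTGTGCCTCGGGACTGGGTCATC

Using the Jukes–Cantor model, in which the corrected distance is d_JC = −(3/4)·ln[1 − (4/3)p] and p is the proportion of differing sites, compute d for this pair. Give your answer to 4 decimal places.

0.2524

The sequences differ at positions 3 (G/C), 6 (A/C), 7 (G/T), 9 (A/T), 11 (G/C), 22 (C/G).
p = 6/28 = 0.214286.
d = −0.75 · ln(1 − (4/3)·0.214286) = −0.75 · ln(0.714285) = −0.75 · (-0.336473) = 0.2524.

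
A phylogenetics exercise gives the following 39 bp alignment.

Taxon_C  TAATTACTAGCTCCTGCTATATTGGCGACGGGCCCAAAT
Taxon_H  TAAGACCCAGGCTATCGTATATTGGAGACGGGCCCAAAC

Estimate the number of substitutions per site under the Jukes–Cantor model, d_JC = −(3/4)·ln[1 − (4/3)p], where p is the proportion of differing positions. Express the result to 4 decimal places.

0.3961

The sequences differ at positions 4 (T/G), 5 (T/A), 6 (A/C), 8 (T/C), 11 (C/G), 12 (T/C), 13 (C/T), 14 (C/A), 16 (G/C), 17 (C/G), 26 (C/A), 39 (T/C).
p = 12/39 = 0.307692.
d = −0.75 · ln(1 − (4/3)·0.307692) = −0.75 · ln(0.589744) = −0.75 · (-0.528067) = 0.3961.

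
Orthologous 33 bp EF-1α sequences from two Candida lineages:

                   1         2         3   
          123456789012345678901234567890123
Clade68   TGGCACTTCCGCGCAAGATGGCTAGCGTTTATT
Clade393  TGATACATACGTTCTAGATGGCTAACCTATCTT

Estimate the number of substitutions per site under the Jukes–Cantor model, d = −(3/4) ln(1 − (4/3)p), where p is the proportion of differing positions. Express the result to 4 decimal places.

The sequences differ at positions 3 (G/A), 4 (C/T), 7 (T/A), 9 (C/A), 12 (C/T), 13 (G/T), 15 (A/T), 25 (G/A), 27 (G/C), 29 (T/A), 31 (A/C).
p = 11/33 = 0.333333.
d = −0.75 · ln(1 − (4/3)·0.333333) = −0.75 · ln(0.555556) = −0.75 · (-0.587786) = 0.4408.

0.4408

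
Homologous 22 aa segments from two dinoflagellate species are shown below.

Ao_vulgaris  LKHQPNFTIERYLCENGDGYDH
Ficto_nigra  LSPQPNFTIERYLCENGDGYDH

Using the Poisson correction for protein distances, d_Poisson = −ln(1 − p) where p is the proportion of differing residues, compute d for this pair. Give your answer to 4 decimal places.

0.0953

Mismatches occur at site 2 (K↔S), site 3 (H↔P).
p = 2/22 = 0.090909.
d = −ln(1 − 0.090909) = −ln(0.909091) = 0.0953.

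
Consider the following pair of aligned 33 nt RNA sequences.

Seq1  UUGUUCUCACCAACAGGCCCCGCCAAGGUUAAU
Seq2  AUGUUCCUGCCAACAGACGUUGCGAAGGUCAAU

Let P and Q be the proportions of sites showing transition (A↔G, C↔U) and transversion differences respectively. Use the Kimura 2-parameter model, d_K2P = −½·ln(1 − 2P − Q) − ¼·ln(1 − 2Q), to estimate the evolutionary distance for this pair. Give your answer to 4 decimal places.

0.4121

Mismatches occur at site 1 (U↔A, transversion), site 7 (U↔C, transition), site 8 (C↔U, transition), site 9 (A↔G, transition), site 17 (G↔A, transition), site 19 (C↔G, transversion), site 20 (C↔U, transition), site 21 (C↔U, transition), site 24 (C↔G, transversion), site 30 (U↔C, transition).
Of the 10 differences, 7 transitions and 3 transversions over 33 sites: P = 7/33 = 0.212121, Q = 3/33 = 0.090909.
d = −0.5·ln(0.484849) − 0.25·ln(0.818182) = −0.5·(-0.723918) − 0.25·(-0.200670) = 0.4121.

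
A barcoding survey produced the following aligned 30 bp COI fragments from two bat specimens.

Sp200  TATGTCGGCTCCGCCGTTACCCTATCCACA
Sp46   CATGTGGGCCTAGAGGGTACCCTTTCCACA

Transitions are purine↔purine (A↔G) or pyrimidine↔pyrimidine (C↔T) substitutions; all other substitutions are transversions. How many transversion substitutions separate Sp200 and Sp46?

6

Differing sites — 1:T/C (Ti); 6:C/G (Tv); 10:T/C (Ti); 11:C/T (Ti); 12:C/A (Tv); 14:C/A (Tv); 15:C/G (Tv); 17:T/G (Tv); 24:A/T (Tv).
Of the 9 differences, 3 transitions and 6 transversions, so the answer is 6.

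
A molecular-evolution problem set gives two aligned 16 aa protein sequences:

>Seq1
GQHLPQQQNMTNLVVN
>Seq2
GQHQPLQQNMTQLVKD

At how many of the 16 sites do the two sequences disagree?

The sequences differ at positions 4 (L/Q), 6 (Q/L), 12 (N/Q), 15 (V/K), 16 (N/D).
That gives 5 mismatches out of 16 aligned sites, so the Hamming distance is 5.

5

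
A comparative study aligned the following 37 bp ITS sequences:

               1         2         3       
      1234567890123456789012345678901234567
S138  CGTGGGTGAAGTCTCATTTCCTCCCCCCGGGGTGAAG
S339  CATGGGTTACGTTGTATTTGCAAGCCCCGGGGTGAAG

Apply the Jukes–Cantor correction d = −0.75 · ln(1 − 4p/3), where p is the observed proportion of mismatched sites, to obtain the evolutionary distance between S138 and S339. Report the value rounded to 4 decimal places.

Differing sites — 2:G/A; 8:G/T; 10:A/C; 13:C/T; 14:T/G; 15:C/T; 20:C/G; 22:T/A; 23:C/A; 24:C/G.
p = 10/37 = 0.270270.
d = −0.75 · ln(1 − (4/3)·0.270270) = −0.75 · ln(0.639640) = −0.75 · (-0.446850) = 0.3351.

0.3351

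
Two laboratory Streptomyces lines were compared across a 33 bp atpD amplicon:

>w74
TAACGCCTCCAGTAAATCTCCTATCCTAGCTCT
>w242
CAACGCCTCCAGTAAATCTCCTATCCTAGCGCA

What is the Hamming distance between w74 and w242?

3

The sequences differ at positions 1 (T/C), 31 (T/G), 33 (T/A).
That gives 3 mismatches out of 33 aligned sites, so the Hamming distance is 3.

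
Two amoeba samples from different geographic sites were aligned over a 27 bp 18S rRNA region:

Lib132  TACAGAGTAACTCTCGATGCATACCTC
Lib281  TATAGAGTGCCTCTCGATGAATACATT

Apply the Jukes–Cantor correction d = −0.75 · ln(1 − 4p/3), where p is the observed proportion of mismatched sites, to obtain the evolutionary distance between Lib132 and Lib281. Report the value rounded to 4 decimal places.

0.2635

Mismatches occur at site 3 (C/T), site 9 (A/G), site 10 (A/C), site 20 (C/A), site 25 (C/A), site 27 (C/T).
p = 6/27 = 0.222222.
d = −0.75 · ln(1 − (4/3)·0.222222) = −0.75 · ln(0.703704) = −0.75 · (-0.351397) = 0.2635.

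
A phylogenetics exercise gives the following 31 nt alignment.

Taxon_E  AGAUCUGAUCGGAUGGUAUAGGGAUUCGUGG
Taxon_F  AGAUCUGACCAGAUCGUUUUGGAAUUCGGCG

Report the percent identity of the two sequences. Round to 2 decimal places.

74.19%

Mismatches occur at site 9 (U↔C), site 11 (G↔A), site 15 (G↔C), site 18 (A↔U), site 20 (A↔U), site 23 (G↔A), site 29 (U↔G), site 30 (G↔C).
23 of the 31 sites match, so the percent identity is 23/31 × 100 = 74.19%.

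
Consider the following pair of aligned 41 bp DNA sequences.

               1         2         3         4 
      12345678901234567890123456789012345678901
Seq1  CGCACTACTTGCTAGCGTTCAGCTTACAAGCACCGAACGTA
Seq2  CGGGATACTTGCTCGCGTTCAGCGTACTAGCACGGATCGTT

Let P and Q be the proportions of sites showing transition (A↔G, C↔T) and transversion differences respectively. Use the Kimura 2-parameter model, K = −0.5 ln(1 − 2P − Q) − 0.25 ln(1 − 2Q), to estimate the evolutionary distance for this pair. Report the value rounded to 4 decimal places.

Mismatches occur at site 3 (C→G, transversion), site 4 (A→G, transition), site 5 (C→A, transversion), site 14 (A→C, transversion), site 24 (T→G, transversion), site 28 (A→T, transversion), site 34 (C→G, transversion), site 37 (A→T, transversion), site 41 (A→T, transversion).
Of the 9 differences, 1 transition and 8 transversions over 41 sites: P = 1/41 = 0.024390, Q = 8/41 = 0.195122.
d = −0.5·ln(0.756098) − 0.25·ln(0.609756) = −0.5·(-0.279584) − 0.25·(-0.494696) = 0.2635.

0.2635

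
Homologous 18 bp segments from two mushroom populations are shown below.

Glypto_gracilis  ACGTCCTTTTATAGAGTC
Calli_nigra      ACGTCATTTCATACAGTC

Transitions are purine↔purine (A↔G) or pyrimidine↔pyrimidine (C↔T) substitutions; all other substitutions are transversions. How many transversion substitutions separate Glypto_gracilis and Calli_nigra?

The sequences differ at positions 6 (C/A, transversion), 10 (T/C, transition), 14 (G/C, transversion).
Of the 3 differences, 1 transition and 2 transversions, so the answer is 2.

2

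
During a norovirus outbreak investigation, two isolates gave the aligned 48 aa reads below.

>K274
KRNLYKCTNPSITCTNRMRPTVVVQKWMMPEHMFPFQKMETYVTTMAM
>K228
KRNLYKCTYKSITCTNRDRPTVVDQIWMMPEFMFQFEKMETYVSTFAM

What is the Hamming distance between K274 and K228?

Differing sites — 9:N/Y; 10:P/K; 18:M/D; 24:V/D; 26:K/I; 32:H/F; 35:P/Q; 37:Q/E; 44:T/S; 46:M/F.
That gives 10 mismatches out of 48 aligned sites, so the Hamming distance is 10.

10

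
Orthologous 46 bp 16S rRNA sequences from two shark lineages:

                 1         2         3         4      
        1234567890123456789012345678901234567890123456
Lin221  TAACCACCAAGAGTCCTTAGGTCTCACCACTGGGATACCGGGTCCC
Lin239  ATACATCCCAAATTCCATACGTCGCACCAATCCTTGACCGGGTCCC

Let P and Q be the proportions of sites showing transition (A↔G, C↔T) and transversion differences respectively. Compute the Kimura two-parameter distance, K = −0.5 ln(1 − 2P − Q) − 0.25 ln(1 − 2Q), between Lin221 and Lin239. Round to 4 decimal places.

0.4947

Differing sites — 1:T/A (Tv); 2:A/T (Tv); 5:C/A (Tv); 6:A/T (Tv); 9:A/C (Tv); 11:G/A (Ti); 13:G/T (Tv); 17:T/A (Tv); 20:G/C (Tv); 24:T/G (Tv); 30:C/A (Tv); 32:G/C (Tv); 33:G/C (Tv); 34:G/T (Tv); 35:A/T (Tv); 36:T/G (Tv).
Of the 16 differences, 1 transition and 15 transversions over 46 sites: P = 1/46 = 0.021739, Q = 15/46 = 0.326087.
d = −0.5·ln(0.630435) − 0.25·ln(0.347826) = −0.5·(-0.461345) − 0.25·(-1.056053) = 0.4947.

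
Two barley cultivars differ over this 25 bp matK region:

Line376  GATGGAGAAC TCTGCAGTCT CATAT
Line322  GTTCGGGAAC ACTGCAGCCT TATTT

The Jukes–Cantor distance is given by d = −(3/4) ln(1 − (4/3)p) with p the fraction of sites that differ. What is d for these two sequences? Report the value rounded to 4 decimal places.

0.3505

The sequences differ at positions 2 (A/T), 4 (G/C), 6 (A/G), 11 (T/A), 18 (T/C), 21 (C/T), 24 (A/T).
p = 7/25 = 0.280000.
d = −0.75 · ln(1 − (4/3)·0.280000) = −0.75 · ln(0.626667) = −0.75 · (-0.467340) = 0.3505.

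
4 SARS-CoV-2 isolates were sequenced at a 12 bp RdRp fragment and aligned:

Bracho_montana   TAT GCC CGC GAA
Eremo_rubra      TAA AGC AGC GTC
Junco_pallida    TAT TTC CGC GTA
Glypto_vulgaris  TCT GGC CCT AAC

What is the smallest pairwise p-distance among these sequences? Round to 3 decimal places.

0.250

Pairwise Hamming distances:
  Bracho_montana vs Eremo_rubra: 6
  Bracho_montana vs Junco_pallida: 3
  Bracho_montana vs Glypto_vulgaris: 6
  Eremo_rubra vs Junco_pallida: 5
  Eremo_rubra vs Glypto_vulgaris: 8
  Junco_pallida vs Glypto_vulgaris: 8
The smallest is 3 mismatches, between Bracho_montana and Junco_pallida; p = 3/12 = 0.250.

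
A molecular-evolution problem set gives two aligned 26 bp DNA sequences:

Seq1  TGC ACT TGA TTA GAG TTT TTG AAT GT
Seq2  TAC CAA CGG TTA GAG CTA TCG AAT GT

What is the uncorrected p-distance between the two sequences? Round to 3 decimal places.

Mismatches occur at site 2 (G→A), site 4 (A→C), site 5 (C→A), site 6 (T→A), site 7 (T→C), site 9 (A→G), site 16 (T→C), site 18 (T→A), site 20 (T→C).
There are 9 differences over 26 sites, so p = 9/26 = 0.346.

0.346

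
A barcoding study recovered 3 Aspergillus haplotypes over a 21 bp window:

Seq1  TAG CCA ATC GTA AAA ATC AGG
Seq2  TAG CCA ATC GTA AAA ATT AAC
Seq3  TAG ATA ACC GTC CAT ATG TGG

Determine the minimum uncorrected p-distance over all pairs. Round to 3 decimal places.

Pairwise Hamming distances:
  Seq1 vs Seq2: 3
  Seq1 vs Seq3: 8
  Seq2 vs Seq3: 10
The smallest is 3 mismatches, between Seq1 and Seq2; p = 3/21 = 0.143.

0.143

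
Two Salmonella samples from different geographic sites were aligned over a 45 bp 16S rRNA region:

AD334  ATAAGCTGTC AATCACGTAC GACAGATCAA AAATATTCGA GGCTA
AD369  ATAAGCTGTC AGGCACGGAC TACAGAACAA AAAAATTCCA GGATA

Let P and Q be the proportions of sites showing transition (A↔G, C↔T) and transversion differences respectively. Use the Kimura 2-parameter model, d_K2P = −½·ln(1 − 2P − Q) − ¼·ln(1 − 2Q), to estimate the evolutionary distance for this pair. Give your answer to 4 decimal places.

Differing sites — 12:A/G (Ti); 13:T/G (Tv); 18:T/G (Tv); 21:G/T (Tv); 27:T/A (Tv); 34:T/A (Tv); 39:G/C (Tv); 43:C/A (Tv).
Of the 8 differences, 1 transition and 7 transversions over 45 sites: P = 1/45 = 0.022222, Q = 7/45 = 0.155556.
d = −0.5·ln(0.800000) − 0.25·ln(0.688888) = −0.5·(-0.223144) − 0.25·(-0.372677) = 0.2047.

0.2047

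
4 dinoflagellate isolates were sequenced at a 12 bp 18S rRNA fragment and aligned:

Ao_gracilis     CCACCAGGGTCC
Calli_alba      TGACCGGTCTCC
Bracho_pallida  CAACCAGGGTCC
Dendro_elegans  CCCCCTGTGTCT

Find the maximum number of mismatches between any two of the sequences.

Pairwise Hamming distances:
  Ao_gracilis vs Calli_alba: 5
  Ao_gracilis vs Bracho_pallida: 1
  Ao_gracilis vs Dendro_elegans: 4
  Calli_alba vs Bracho_pallida: 5
  Calli_alba vs Dendro_elegans: 6
  Bracho_pallida vs Dendro_elegans: 5
The largest is 6, between Calli_alba and Dendro_elegans.

6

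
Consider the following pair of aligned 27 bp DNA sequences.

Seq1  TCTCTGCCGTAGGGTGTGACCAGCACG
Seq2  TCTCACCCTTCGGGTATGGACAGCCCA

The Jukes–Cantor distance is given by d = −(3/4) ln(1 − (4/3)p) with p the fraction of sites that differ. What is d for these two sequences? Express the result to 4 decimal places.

Mismatches occur at site 5 (T↔A), site 6 (G↔C), site 9 (G↔T), site 11 (A↔C), site 16 (G↔A), site 19 (A↔G), site 20 (C↔A), site 25 (A↔C), site 27 (G↔A).
p = 9/27 = 0.333333.
d = −0.75 · ln(1 − (4/3)·0.333333) = −0.75 · ln(0.555556) = −0.75 · (-0.587786) = 0.4408.

0.4408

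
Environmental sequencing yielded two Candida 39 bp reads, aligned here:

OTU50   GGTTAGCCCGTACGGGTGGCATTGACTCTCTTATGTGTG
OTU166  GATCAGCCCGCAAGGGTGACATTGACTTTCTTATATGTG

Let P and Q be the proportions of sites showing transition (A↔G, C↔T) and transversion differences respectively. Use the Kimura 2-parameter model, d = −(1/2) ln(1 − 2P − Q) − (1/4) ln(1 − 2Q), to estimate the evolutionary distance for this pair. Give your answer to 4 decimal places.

0.2159

Differing sites — 2:G/A (Ti); 4:T/C (Ti); 11:T/C (Ti); 13:C/A (Tv); 19:G/A (Ti); 28:C/T (Ti); 35:G/A (Ti).
Of the 7 differences, 6 transitions and 1 transversion over 39 sites: P = 6/39 = 0.153846, Q = 1/39 = 0.025641.
d = −0.5·ln(0.666667) − 0.25·ln(0.948718) = −0.5·(-0.405465) − 0.25·(-0.052644) = 0.2159.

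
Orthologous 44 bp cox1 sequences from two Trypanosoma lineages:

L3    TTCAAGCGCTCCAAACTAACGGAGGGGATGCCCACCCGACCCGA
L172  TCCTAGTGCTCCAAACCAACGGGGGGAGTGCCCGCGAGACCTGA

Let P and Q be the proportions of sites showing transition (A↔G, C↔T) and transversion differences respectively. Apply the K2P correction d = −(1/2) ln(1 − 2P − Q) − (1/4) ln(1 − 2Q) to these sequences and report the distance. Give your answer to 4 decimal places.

Mismatches occur at site 2 (T/C, transition), site 4 (A/T, transversion), site 7 (C/T, transition), site 17 (T/C, transition), site 23 (A/G, transition), site 27 (G/A, transition), site 28 (A/G, transition), site 34 (A/G, transition), site 36 (C/G, transversion), site 37 (C/A, transversion), site 42 (C/T, transition).
Of the 11 differences, 8 transitions and 3 transversions over 44 sites: P = 8/44 = 0.181818, Q = 3/44 = 0.068182.
d = −0.5·ln(0.568182) − 0.25·ln(0.863636) = −0.5·(-0.565313) − 0.25·(-0.146604) = 0.3193.

0.3193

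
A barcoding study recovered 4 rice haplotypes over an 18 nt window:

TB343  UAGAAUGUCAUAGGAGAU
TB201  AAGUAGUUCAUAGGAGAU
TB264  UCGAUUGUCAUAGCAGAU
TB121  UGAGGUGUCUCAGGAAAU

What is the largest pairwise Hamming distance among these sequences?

Pairwise Hamming distances:
  TB343 vs TB201: 4
  TB343 vs TB264: 3
  TB343 vs TB121: 7
  TB201 vs TB264: 7
  TB201 vs TB121: 10
  TB264 vs TB121: 8
The largest is 10, between TB201 and TB121.

10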